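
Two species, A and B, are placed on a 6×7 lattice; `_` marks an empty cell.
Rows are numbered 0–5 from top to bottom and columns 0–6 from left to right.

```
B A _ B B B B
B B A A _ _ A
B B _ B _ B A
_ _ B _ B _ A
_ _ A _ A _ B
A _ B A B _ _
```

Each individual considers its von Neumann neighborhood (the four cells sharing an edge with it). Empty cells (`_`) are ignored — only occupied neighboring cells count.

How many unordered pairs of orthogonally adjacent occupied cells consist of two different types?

14

Scan each occupied cell's neighbors to the right and below so each pair is counted once.
From row 0: 4 unlike of 8 pairs (running 4/8).
From row 1: 2 unlike of 7 pairs (running 6/15).
From row 2: 1 unlike of 3 pairs (running 7/18).
From row 3: 3 unlike of 3 pairs (running 10/21).
From row 4: 2 unlike of 2 pairs (running 12/23).
From row 5: 2 unlike of 2 pairs (running 14/25).
Total adjacent occupied pairs: 25; unlike-type pairs: 14.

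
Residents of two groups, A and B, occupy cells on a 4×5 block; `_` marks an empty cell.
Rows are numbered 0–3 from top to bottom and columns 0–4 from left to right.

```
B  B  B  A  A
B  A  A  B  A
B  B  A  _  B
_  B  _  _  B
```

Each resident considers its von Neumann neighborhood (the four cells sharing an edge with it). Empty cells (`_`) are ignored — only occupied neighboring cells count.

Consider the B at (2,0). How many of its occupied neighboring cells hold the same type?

Occupied neighbors of (2,0): (1,0)=B, (2,1)=B.
Same type (B): 2 of 2.

2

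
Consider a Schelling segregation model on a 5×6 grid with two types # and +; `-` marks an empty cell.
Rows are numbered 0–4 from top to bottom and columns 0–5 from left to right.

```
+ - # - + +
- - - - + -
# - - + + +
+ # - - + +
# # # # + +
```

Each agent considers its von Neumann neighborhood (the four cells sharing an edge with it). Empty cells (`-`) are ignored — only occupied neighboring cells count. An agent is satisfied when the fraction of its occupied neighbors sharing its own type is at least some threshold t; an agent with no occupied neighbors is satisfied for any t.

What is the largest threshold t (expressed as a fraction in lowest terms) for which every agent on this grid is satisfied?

(0,0)+ — no occupied neighbors
(0,2)# — no occupied neighbors
(0,4)+ 2/2
(0,5)+ 1/1
(1,4)+ 2/2
(2,0)# 0/1
(2,3)+ 1/1
(2,4)+ 4/4
(2,5)+ 2/2
(3,0)+ 0/3
(3,1)# 1/2
(3,4)+ 3/3
(3,5)+ 3/3
(4,0)# 1/2
(4,1)# 3/3
(4,2)# 2/2
(4,3)# 1/2
(4,4)+ 2/3
(4,5)+ 2/2
The smallest same-type fraction is 0/1 at (2,0), which reduces to 0/1. Any threshold above that leaves this agent unsatisfied.

0/1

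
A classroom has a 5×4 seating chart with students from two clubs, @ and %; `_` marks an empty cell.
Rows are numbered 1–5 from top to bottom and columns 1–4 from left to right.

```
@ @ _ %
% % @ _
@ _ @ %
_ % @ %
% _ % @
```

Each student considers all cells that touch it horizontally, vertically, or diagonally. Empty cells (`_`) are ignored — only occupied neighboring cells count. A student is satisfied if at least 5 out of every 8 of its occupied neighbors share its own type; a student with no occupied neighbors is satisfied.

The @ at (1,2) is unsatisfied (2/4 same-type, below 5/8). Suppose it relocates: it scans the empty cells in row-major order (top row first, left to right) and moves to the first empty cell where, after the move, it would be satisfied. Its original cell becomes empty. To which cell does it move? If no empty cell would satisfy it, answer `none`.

Vacating (1,2). Empty cells in order:
  (1,3): 1/3 same-type → still unsatisfied.
  (2,4): 2/4 same-type → still unsatisfied.
  (3,2): 4/7 same-type → still unsatisfied.
  (4,1): 1/3 same-type → still unsatisfied.
  (5,2): 1/4 same-type → still unsatisfied.

none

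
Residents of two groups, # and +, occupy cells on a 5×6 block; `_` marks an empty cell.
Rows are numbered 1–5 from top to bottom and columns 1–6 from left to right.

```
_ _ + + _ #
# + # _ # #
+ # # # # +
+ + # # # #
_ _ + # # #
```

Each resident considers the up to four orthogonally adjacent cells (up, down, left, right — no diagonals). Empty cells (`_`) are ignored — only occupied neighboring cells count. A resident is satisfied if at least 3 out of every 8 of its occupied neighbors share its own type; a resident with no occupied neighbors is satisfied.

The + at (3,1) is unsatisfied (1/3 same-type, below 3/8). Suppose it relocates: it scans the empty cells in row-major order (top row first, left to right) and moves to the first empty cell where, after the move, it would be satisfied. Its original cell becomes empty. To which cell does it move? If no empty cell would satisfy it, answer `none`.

(1,2)

Vacating (3,1). Empty cells in order:
  (1,1): 0/1 same-type → still unsatisfied.
  (1,2): 2/2 same-type → satisfied — stop here.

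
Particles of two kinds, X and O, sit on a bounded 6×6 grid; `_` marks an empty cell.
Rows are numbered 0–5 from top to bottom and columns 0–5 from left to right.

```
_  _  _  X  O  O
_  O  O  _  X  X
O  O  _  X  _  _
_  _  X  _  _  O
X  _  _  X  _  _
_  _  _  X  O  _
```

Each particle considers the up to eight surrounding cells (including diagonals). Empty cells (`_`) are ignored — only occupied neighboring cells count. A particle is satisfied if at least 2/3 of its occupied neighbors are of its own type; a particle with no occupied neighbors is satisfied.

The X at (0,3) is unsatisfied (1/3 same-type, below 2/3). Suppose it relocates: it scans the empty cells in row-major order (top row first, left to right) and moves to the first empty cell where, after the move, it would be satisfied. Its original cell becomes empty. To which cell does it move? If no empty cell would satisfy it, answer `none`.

Vacating (0,3). Empty cells in order:
  (0,0): 0/1 same-type → still unsatisfied.
  (0,1): 0/2 same-type → still unsatisfied.
  (0,2): 0/2 same-type → still unsatisfied.
  (1,0): 0/3 same-type → still unsatisfied.
  (1,3): 2/4 same-type → still unsatisfied.
  (2,2): 2/5 same-type → still unsatisfied.
  (2,4): 3/4 same-type → satisfied — stop here.

(2,4)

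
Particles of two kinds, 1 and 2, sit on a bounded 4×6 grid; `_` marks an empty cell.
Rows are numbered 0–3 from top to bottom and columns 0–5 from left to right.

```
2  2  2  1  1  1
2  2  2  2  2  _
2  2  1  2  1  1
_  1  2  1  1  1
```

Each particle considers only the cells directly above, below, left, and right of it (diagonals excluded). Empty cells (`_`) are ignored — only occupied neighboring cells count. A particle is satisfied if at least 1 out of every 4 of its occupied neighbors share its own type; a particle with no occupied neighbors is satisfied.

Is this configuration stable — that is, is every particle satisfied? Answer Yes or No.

No

(0,0)2 2/2 ✓
(0,1)2 3/3 ✓
(0,2)2 2/3 ✓
(0,3)1 1/3 ✓
(0,4)1 2/3 ✓
(0,5)1 1/1 ✓
(1,0)2 3/3 ✓
(1,1)2 4/4 ✓
(1,2)2 3/4 ✓
(1,3)2 3/4 ✓
(1,4)2 1/3 ✓
(2,0)2 2/2 ✓
(2,1)2 2/4 ✓
(2,2)1 0/4 ✗
(2,3)2 1/4 ✓
(2,4)1 2/4 ✓
(2,5)1 2/2 ✓
(3,1)1 0/2 ✗
(3,2)2 0/3 ✗
(3,3)1 1/3 ✓
(3,4)1 3/3 ✓
(3,5)1 2/2 ✓
For instance (2,2) has only 0/4 same-type neighbors, below 1/4.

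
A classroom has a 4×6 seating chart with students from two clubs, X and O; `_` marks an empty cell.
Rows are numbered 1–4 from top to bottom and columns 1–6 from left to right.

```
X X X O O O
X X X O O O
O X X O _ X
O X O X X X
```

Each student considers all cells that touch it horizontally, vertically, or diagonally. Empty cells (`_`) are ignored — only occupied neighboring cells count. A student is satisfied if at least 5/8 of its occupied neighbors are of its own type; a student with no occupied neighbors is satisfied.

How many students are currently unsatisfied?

10

(1,1)X 3/3 ✓
(1,2)X 5/5 ✓
(1,3)X 3/5 ✗
(1,4)O 3/5 ✗
(1,5)O 5/5 ✓
(1,6)O 3/3 ✓
(2,1)X 4/5 ✓
(2,2)X 7/8 ✓
(2,3)X 5/8 ✓
(2,4)O 4/7 ✗
(2,5)O 6/7 ✓
(2,6)O 3/4 ✓
(3,1)O 1/5 ✗
(3,2)X 5/8 ✓
(3,3)X 5/8 ✓
(3,4)O 3/7 ✗
(3,6)X 2/4 ✗
(4,1)O 1/3 ✗
(4,2)X 2/5 ✗
(4,3)O 1/5 ✗
(4,4)X 2/4 ✗
(4,5)X 3/4 ✓
(4,6)X 2/2 ✓
Unsatisfied: (1,3), (1,4), (2,4), (3,1), (3,4), (3,6), (4,1), (4,2), (4,3), (4,4) — 10 in total.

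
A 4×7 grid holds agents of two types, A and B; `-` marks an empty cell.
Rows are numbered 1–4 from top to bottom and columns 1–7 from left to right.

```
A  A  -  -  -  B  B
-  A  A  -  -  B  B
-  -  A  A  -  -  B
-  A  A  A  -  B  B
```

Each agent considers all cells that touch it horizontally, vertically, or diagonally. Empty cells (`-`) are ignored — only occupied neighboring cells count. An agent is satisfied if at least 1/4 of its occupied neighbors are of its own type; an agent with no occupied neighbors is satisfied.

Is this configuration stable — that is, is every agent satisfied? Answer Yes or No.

Yes

Row 1: (1,1)A 2/2 satisfied · (1,2)A 3/3 satisfied · (1,6)B 3/3 satisfied · (1,7)B 3/3 satisfied
Row 2: (2,2)A 4/4 satisfied · (2,3)A 4/4 satisfied · (2,6)B 4/4 satisfied · (2,7)B 4/4 satisfied
Row 3: (3,3)A 6/6 satisfied · (3,4)A 4/4 satisfied · (3,7)B 4/4 satisfied
Row 4: (4,2)A 2/2 satisfied · (4,3)A 4/4 satisfied · (4,4)A 3/3 satisfied · (4,6)B 2/2 satisfied · (4,7)B 2/2 satisfied
All meet the threshold, so the configuration is stable.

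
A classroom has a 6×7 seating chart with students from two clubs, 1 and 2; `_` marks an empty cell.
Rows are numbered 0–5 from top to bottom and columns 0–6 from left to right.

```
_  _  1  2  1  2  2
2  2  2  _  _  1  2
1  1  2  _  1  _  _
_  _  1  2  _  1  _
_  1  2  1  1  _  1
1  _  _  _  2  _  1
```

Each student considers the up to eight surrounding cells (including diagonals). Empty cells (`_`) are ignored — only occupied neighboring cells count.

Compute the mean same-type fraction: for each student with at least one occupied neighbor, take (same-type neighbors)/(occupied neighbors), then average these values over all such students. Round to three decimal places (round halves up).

0.517

(0,2)1 0/3
(0,3)2 1/3
(0,4)1 1/3
(0,5)2 2/4
(0,6)2 2/3
(1,0)2 1/3
(1,1)2 3/6
(1,2)2 3/5
(1,5)1 2/5
(1,6)2 2/3
(2,0)1 1/3
(2,1)1 2/6
(2,2)2 3/5
(2,4)1 2/3
(3,2)1 3/6
(3,3)2 2/6
(3,5)1 3/3
(4,1)1 2/3
(4,2)2 1/4
(4,3)1 2/5
(4,4)1 2/4
(4,6)1 2/2
(5,0)1 1/1
(5,4)2 0/2
(5,6)1 1/1
Sum over 25 students: 0/3 + 1/3 + 1/3 + 2/4 + 2/3 + 1/3 + 3/6 + 3/5 + 2/5 + 2/3 + 1/3 + 2/6 + 3/5 + 2/3 + 3/6 + 2/6 + 3/3 + 2/3 + 1/4 + 2/5 + 2/4 + 2/2 + 1/1 + 0/2 + 1/1 = 155/12; mean = 155/12 ÷ 25 = 31/60 = 0.516666… → 0.517.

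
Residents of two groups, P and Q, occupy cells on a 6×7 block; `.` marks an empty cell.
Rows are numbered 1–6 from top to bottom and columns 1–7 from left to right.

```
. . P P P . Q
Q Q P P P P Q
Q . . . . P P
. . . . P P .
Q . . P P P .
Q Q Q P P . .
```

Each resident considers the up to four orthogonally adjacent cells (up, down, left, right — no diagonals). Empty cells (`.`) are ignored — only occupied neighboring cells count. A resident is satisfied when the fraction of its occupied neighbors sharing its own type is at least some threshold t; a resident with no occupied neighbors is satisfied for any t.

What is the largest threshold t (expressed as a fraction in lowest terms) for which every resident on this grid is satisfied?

(1,3)P 2/2
(1,4)P 3/3
(1,5)P 2/2
(1,7)Q 1/1
(2,1)Q 2/2
(2,2)Q 1/2
(2,3)P 2/3
(2,4)P 3/3
(2,5)P 3/3
(2,6)P 2/3
(2,7)Q 1/3
(3,1)Q 1/1
(3,6)P 3/3
(3,7)P 1/2
(4,5)P 2/2
(4,6)P 3/3
(5,1)Q 1/1
(5,4)P 2/2
(5,5)P 4/4
(5,6)P 2/2
(6,1)Q 2/2
(6,2)Q 2/2
(6,3)Q 1/2
(6,4)P 2/3
(6,5)P 2/2
The smallest same-type fraction is 1/3 at (2,7), which reduces to 1/3. Any threshold above that leaves this resident unsatisfied.

1/3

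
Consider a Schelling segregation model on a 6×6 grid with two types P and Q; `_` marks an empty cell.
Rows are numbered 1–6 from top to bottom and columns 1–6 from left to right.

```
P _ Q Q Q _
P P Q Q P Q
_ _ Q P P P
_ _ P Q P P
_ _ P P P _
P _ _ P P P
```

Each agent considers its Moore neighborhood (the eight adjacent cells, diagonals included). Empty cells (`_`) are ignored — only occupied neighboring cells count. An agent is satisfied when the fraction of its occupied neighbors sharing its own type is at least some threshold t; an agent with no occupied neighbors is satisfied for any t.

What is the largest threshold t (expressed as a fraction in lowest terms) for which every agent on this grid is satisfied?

(1,1)P 2/2
(1,3)Q 3/4
(1,4)Q 4/5
(1,5)Q 3/4
(2,1)P 2/2
(2,2)P 2/5
(2,3)Q 4/6
(2,4)Q 5/8
(2,5)P 3/7
(2,6)Q 1/4
(3,3)Q 3/6
(3,4)P 4/8
(3,5)P 5/8
(3,6)P 4/5
(4,3)P 3/5
(4,4)Q 1/8
(4,5)P 6/7
(4,6)P 4/4
(5,3)P 3/4
(5,4)P 6/7
(5,5)P 6/7
(6,1)P — no occupied neighbors
(6,4)P 4/4
(6,5)P 4/4
(6,6)P 2/2
The smallest same-type fraction is 1/8 at (4,4), which reduces to 1/8. Any threshold above that leaves this agent unsatisfied.

1/8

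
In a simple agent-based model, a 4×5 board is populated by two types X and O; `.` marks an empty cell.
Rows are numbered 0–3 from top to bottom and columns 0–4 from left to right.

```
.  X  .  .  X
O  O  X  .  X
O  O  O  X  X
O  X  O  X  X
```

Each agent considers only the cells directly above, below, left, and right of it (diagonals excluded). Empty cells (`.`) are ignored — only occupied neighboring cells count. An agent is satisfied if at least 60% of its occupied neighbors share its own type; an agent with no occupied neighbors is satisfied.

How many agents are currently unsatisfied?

Row 0: (0,1)X 0/1 unhappy · (0,4)X 1/1 ok
Row 1: (1,0)O 2/2 ok · (1,1)O 2/4 unhappy · (1,2)X 0/2 unhappy · (1,4)X 2/2 ok
Row 2: (2,0)O 3/3 ok · (2,1)O 3/4 ok · (2,2)O 2/4 unhappy · (2,3)X 2/3 ok · (2,4)X 3/3 ok
Row 3: (3,0)O 1/2 unhappy · (3,1)X 0/3 unhappy · (3,2)O 1/3 unhappy · (3,3)X 2/3 ok · (3,4)X 2/2 ok
Unsatisfied: (0,1), (1,1), (1,2), (2,2), (3,0), (3,1), (3,2) — 7 in total.

7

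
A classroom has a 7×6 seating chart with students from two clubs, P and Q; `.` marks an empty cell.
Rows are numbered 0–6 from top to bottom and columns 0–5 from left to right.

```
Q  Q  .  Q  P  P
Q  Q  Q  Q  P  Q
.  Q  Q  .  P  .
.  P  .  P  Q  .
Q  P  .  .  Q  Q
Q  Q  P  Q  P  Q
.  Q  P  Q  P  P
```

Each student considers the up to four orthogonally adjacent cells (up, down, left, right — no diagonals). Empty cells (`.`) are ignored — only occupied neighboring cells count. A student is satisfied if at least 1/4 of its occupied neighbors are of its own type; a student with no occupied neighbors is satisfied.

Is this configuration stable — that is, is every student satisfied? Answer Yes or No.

No

(0,0)Q 2/2 ok
(0,1)Q 2/2 ok
(0,3)Q 1/2 ok
(0,4)P 2/3 ok
(0,5)P 1/2 ok
(1,0)Q 2/2 ok
(1,1)Q 4/4 ok
(1,2)Q 3/3 ok
(1,3)Q 2/3 ok
(1,4)P 2/4 ok
(1,5)Q 0/2 unhappy
(2,1)Q 2/3 ok
(2,2)Q 2/2 ok
(2,4)P 1/2 ok
(3,1)P 1/2 ok
(3,3)P 0/1 unhappy
(3,4)Q 1/3 ok
(4,0)Q 1/2 ok
(4,1)P 1/3 ok
(4,4)Q 2/3 ok
(4,5)Q 2/2 ok
(5,0)Q 2/2 ok
(5,1)Q 2/4 ok
(5,2)P 1/3 ok
(5,3)Q 1/3 ok
(5,4)P 1/4 ok
(5,5)Q 1/3 ok
(6,1)Q 1/2 ok
(6,2)P 1/3 ok
(6,3)Q 1/3 ok
(6,4)P 2/3 ok
(6,5)P 1/2 ok
For instance (1,5) has only 0/2 same-type neighbors, below 1/4.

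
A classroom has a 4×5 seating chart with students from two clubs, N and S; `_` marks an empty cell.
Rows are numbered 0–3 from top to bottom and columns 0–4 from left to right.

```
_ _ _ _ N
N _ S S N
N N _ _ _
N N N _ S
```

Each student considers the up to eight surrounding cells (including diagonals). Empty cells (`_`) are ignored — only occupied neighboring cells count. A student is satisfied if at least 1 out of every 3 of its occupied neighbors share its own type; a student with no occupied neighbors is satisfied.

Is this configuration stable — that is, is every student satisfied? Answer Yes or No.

Yes

Row 0: (0,4)N 1/2 ✓
Row 1: (1,0)N 2/2 ✓ · (1,2)S 1/2 ✓ · (1,3)S 1/3 ✓ · (1,4)N 1/2 ✓
Row 2: (2,0)N 4/4 ✓ · (2,1)N 5/6 ✓
Row 3: (3,0)N 3/3 ✓ · (3,1)N 4/4 ✓ · (3,2)N 2/2 ✓ · (3,4)S 0/0 ✓
All meet the threshold, so the configuration is stable.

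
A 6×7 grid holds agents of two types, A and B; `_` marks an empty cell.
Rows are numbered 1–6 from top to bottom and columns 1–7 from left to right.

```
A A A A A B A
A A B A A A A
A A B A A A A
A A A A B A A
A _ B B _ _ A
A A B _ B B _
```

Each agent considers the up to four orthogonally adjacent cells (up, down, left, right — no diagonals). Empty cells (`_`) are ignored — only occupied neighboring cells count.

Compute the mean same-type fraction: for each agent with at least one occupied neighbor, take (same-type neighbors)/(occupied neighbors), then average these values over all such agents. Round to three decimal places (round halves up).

(1,1)A 2/2
(1,2)A 3/3
(1,3)A 2/3
(1,4)A 3/3
(1,5)A 2/3
(1,6)B 0/3
(1,7)A 1/2
(2,1)A 3/3
(2,2)A 3/4
(2,3)B 1/4
(2,4)A 3/4
(2,5)A 4/4
(2,6)A 3/4
(2,7)A 3/3
(3,1)A 3/3
(3,2)A 3/4
(3,3)B 1/4
(3,4)A 3/4
(3,5)A 3/4
(3,6)A 4/4
(3,7)A 3/3
(4,1)A 3/3
(4,2)A 3/3
(4,3)A 2/4
(4,4)A 2/4
(4,5)B 0/3
(4,6)A 2/3
(4,7)A 3/3
(5,1)A 2/2
(5,3)B 2/3
(5,4)B 1/2
(5,7)A 1/1
(6,1)A 2/2
(6,2)A 1/2
(6,3)B 1/2
(6,5)B 1/1
(6,6)B 1/1
Sum over 37 agents: 2/2 + 3/3 + 2/3 + 3/3 + 2/3 + 0/3 + 1/2 + 3/3 + 3/4 + 1/4 + 3/4 + 4/4 + 3/4 + 3/3 + 3/3 + 3/4 + 1/4 + 3/4 + 3/4 + 4/4 + 3/3 + 3/3 + 3/3 + 2/4 + 2/4 + 0/3 + 2/3 + 3/3 + 2/2 + 2/3 + 1/2 + 1/1 + 2/2 + 1/2 + 1/2 + 1/1 + 1/1 = 83/3; mean = 83/3 ÷ 37 = 83/111 = 0.747747… → 0.748.

0.748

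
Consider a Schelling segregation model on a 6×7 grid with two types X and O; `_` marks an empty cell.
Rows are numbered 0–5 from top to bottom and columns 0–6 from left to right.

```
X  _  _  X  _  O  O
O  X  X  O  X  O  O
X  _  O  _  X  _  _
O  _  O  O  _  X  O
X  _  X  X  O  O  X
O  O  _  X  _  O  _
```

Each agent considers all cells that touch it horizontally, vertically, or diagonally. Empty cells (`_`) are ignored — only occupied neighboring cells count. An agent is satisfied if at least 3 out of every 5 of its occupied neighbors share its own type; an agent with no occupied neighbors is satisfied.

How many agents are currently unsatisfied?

19

Row 0: (0,0)X 1/2 ✗ · (0,3)X 2/3 ✓ · (0,5)O 3/4 ✓ · (0,6)O 3/3 ✓
Row 1: (1,0)O 0/3 ✗ · (1,1)X 3/5 ✓ · (1,2)X 2/4 ✗ · (1,3)O 1/5 ✗ · (1,4)X 2/5 ✗ · (1,5)O 3/5 ✓ · (1,6)O 3/3 ✓
Row 2: (2,0)X 1/3 ✗ · (2,2)O 3/5 ✓ · (2,4)X 2/5 ✗
Row 3: (3,0)O 0/2 ✗ · (3,2)O 2/4 ✗ · (3,3)O 3/6 ✗ · (3,5)X 2/5 ✗ · (3,6)O 1/3 ✗
Row 4: (4,0)X 0/3 ✗ · (4,2)X 2/5 ✗ · (4,3)X 2/5 ✗ · (4,4)O 3/6 ✗ · (4,5)O 3/5 ✓ · (4,6)X 1/4 ✗
Row 5: (5,0)O 1/2 ✗ · (5,1)O 1/3 ✗ · (5,3)X 2/3 ✓ · (5,5)O 2/3 ✓
Unsatisfied: (0,0), (1,0), (1,2), (1,3), (1,4), (2,0), (2,4), (3,0), (3,2), (3,3), (3,5), (3,6), (4,0), (4,2), (4,3), (4,4), (4,6), (5,0), (5,1) — 19 in total.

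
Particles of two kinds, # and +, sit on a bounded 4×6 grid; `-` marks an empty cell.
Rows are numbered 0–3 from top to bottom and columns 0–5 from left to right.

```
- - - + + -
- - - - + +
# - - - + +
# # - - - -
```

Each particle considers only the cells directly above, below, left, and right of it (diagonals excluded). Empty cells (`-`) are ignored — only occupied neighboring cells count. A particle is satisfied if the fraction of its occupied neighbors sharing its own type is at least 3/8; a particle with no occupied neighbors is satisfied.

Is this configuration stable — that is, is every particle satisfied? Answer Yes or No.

Yes

Row 0: (0,3)+ 1/1 satisfied · (0,4)+ 2/2 satisfied
Row 1: (1,4)+ 3/3 satisfied · (1,5)+ 2/2 satisfied
Row 2: (2,0)# 1/1 satisfied · (2,4)+ 2/2 satisfied · (2,5)+ 2/2 satisfied
Row 3: (3,0)# 2/2 satisfied · (3,1)# 1/1 satisfied
All meet the threshold, so the configuration is stable.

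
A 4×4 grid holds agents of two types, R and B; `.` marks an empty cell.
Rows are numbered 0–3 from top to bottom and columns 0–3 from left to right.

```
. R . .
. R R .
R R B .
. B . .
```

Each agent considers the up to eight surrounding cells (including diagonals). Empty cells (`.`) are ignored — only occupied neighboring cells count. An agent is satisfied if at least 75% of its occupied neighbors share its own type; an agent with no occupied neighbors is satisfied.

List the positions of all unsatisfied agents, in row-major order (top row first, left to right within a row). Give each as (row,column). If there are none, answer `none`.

(2,0), (2,1), (2,2), (3,1)

(0,1)R 2/2 ok
(1,1)R 4/5 ok
(1,2)R 3/4 ok
(2,0)R 2/3 unhappy
(2,1)R 3/5 unhappy
(2,2)B 1/4 unhappy
(3,1)B 1/3 unhappy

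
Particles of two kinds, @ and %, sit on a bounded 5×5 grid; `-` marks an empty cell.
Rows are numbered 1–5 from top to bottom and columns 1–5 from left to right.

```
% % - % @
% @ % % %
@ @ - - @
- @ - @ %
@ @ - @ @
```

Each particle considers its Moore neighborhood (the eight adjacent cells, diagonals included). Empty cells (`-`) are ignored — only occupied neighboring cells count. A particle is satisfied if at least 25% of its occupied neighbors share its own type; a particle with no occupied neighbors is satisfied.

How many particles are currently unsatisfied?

2

Row 1: (1,1)% 2/3 ✓ · (1,2)% 3/4 ✓ · (1,4)% 3/4 ✓ · (1,5)@ 0/3 ✗
Row 2: (2,1)% 2/5 ✓ · (2,2)@ 2/6 ✓ · (2,3)% 3/5 ✓ · (2,4)% 3/5 ✓ · (2,5)% 2/4 ✓
Row 3: (3,1)@ 3/4 ✓ · (3,2)@ 3/5 ✓ · (3,5)@ 1/4 ✓
Row 4: (4,2)@ 4/4 ✓ · (4,4)@ 3/4 ✓ · (4,5)% 0/4 ✗
Row 5: (5,1)@ 2/2 ✓ · (5,2)@ 2/2 ✓ · (5,4)@ 2/3 ✓ · (5,5)@ 2/3 ✓
Unsatisfied: (1,5), (4,5) — 2 in total.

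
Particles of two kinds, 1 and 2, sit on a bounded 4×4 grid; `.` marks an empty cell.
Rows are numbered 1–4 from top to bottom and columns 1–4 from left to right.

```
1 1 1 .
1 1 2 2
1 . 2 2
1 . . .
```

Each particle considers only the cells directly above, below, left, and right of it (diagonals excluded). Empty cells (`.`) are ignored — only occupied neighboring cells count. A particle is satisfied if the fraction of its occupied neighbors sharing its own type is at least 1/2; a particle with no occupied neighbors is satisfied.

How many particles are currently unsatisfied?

Row 1: (1,1)1 2/2 ok · (1,2)1 3/3 ok · (1,3)1 1/2 ok
Row 2: (2,1)1 3/3 ok · (2,2)1 2/3 ok · (2,3)2 2/4 ok · (2,4)2 2/2 ok
Row 3: (3,1)1 2/2 ok · (3,3)2 2/2 ok · (3,4)2 2/2 ok
Row 4: (4,1)1 1/1 ok
Every one meets the threshold.

0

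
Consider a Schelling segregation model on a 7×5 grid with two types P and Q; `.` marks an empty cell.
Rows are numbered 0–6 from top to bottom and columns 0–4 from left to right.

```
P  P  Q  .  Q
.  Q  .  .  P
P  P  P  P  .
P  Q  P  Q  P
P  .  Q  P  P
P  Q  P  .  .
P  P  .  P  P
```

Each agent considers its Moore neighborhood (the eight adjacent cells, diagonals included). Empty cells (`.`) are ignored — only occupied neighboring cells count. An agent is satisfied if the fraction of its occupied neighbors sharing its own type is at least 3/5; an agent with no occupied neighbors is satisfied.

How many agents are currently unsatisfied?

Row 0: (0,0)P 1/2 not · (0,1)P 1/3 not · (0,2)Q 1/2 not · (0,4)Q 0/1 not
Row 1: (1,1)Q 1/6 not · (1,4)P 1/2 not
Row 2: (2,0)P 2/4 not · (2,1)P 4/6 satisfied · (2,2)P 3/6 not · (2,3)P 4/5 satisfied
Row 3: (3,0)P 3/4 satisfied · (3,1)Q 1/7 not · (3,2)P 4/7 not · (3,3)Q 1/7 not · (3,4)P 3/4 satisfied
Row 4: (4,0)P 2/4 not · (4,2)Q 3/6 not · (4,3)P 4/6 satisfied · (4,4)P 2/3 satisfied
Row 5: (5,0)P 3/4 satisfied · (5,1)Q 1/6 not · (5,2)P 3/5 satisfied
Row 6: (6,0)P 2/3 satisfied · (6,1)P 3/4 satisfied · (6,3)P 2/2 satisfied · (6,4)P 1/1 satisfied
Unsatisfied: (0,0), (0,1), (0,2), (0,4), (1,1), (1,4), (2,0), (2,2), (3,1), (3,2), (3,3), (4,0), (4,2), (5,1) — 14 in total.

14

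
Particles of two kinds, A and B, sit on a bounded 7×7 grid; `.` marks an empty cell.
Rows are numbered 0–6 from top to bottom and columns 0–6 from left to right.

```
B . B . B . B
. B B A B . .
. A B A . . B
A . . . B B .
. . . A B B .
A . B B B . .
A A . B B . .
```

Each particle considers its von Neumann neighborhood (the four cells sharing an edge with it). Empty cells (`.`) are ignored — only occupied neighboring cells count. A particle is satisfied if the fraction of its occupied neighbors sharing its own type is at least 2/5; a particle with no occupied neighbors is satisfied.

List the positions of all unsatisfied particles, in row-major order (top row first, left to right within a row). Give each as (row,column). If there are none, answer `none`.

(0,0)B 0/0 ok
(0,2)B 1/1 ok
(0,4)B 1/1 ok
(0,6)B 0/0 ok
(1,1)B 1/2 ok
(1,2)B 3/4 ok
(1,3)A 1/3 unhappy
(1,4)B 1/2 ok
(2,1)A 0/2 unhappy
(2,2)B 1/3 unhappy
(2,3)A 1/2 ok
(2,6)B 0/0 ok
(3,0)A 0/0 ok
(3,4)B 2/2 ok
(3,5)B 2/2 ok
(4,3)A 0/2 unhappy
(4,4)B 3/4 ok
(4,5)B 2/2 ok
(5,0)A 1/1 ok
(5,2)B 1/1 ok
(5,3)B 3/4 ok
(5,4)B 3/3 ok
(6,0)A 2/2 ok
(6,1)A 1/1 ok
(6,3)B 2/2 ok
(6,4)B 2/2 ok

(1,3), (2,1), (2,2), (4,3)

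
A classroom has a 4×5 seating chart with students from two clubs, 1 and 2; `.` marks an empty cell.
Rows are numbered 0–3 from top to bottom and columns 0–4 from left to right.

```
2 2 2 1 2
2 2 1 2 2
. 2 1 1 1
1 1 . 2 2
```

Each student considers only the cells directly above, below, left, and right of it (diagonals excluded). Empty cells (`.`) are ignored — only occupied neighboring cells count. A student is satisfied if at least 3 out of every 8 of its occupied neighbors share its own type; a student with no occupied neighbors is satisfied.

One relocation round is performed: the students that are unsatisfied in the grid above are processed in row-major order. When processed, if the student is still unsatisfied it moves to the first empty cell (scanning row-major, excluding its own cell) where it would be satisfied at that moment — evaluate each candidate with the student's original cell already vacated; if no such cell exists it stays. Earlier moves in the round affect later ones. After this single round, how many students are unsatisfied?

2

Initially unsatisfied (in order): (0,2), (0,3), (1,2), (1,3), (2,1), (2,4).
  (0,2) → (2,0).
  (0,3) → (0,2).
  (1,2): now satisfied by earlier moves; stays.
  (1,3) → (0,3).
  (2,1): now satisfied by earlier moves; stays.
  (2,4) → (1,3).
Resulting grid:
2 2 1 2 2
2 2 1 1 2
2 2 1 1 .
1 1 . 2 2
Unsatisfied now: (0,2), (0,3).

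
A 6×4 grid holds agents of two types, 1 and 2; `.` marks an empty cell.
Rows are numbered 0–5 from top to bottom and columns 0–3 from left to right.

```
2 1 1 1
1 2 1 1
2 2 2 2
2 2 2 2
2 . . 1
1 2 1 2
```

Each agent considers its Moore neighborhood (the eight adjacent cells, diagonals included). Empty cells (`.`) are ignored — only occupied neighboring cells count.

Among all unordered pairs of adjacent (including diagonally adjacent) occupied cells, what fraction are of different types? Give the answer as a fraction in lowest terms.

20/53

Scan each occupied cell's neighbors to the right and below (and the two forward diagonals) so each pair is counted once.
From row 0: 4 unlike of 13 pairs (running 4/13).
From row 1: 9 unlike of 13 pairs (running 13/26).
From row 2: 0 unlike of 13 pairs (running 13/39).
From row 3: 2 unlike of 7 pairs (running 15/46).
From row 4: 2 unlike of 4 pairs (running 17/50).
From row 5: 3 unlike of 3 pairs (running 20/53).
Total adjacent occupied pairs: 53; unlike-type pairs: 20.
20/53 is already in lowest terms.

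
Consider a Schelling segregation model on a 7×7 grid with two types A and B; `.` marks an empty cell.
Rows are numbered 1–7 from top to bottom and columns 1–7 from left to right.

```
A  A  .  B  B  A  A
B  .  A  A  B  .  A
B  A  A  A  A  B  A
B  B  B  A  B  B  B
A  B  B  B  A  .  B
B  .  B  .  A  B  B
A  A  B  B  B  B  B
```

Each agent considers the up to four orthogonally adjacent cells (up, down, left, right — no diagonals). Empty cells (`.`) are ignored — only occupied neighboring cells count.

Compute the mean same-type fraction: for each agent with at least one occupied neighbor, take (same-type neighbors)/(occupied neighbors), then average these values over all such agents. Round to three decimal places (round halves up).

0.626

Row 1: (1,1)A 1/2 · (1,2)A 1/1 · (1,4)B 1/2 · (1,5)B 2/3 · (1,6)A 1/2 · (1,7)A 2/2
Row 2: (2,1)B 1/2 · (2,3)A 2/2 · (2,4)A 2/4 · (2,5)B 1/3 · (2,7)A 2/2
Row 3: (3,1)B 2/3 · (3,2)A 1/3 · (3,3)A 3/4 · (3,4)A 4/4 · (3,5)A 1/4 · (3,6)B 1/3 · (3,7)A 1/3
Row 4: (4,1)B 2/3 · (4,2)B 3/4 · (4,3)B 2/4 · (4,4)A 1/4 · (4,5)B 1/4 · (4,6)B 3/3 · (4,7)B 2/3
Row 5: (5,1)A 0/3 · (5,2)B 2/3 · (5,3)B 4/4 · (5,4)B 1/3 · (5,5)A 1/3 · (5,7)B 2/2
Row 6: (6,1)B 0/2 · (6,3)B 2/2 · (6,5)A 1/3 · (6,6)B 2/3 · (6,7)B 3/3
Row 7: (7,1)A 1/2 · (7,2)A 1/2 · (7,3)B 2/3 · (7,4)B 2/2 · (7,5)B 2/3 · (7,6)B 3/3 · (7,7)B 2/2
Sum over 43 agents: 1/2 + 1/1 + 1/2 + 2/3 + 1/2 + 2/2 + 1/2 + 2/2 + 2/4 + 1/3 + 2/2 + 2/3 + 1/3 + 3/4 + 4/4 + 1/4 + 1/3 + 1/3 + 2/3 + 3/4 + 2/4 + 1/4 + 1/4 + 3/3 + 2/3 + 0/3 + 2/3 + 4/4 + 1/3 + 1/3 + 2/2 + 0/2 + 2/2 + 1/3 + 2/3 + 3/3 + 1/2 + 1/2 + 2/3 + 2/2 + 2/3 + 3/3 + 2/2 = 323/12; mean = 323/12 ÷ 43 = 323/516 = 0.625968… → 0.626.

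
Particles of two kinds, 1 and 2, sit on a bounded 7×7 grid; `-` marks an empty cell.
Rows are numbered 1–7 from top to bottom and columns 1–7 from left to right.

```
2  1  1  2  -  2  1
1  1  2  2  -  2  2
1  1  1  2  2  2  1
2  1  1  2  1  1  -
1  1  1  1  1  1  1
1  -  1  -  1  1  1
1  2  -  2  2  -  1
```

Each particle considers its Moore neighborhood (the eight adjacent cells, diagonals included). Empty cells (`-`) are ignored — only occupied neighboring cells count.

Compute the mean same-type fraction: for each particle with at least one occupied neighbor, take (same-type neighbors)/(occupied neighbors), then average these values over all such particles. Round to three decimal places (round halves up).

0.609

Row 1: (1,1)2 0/3 · (1,2)1 3/5 · (1,3)1 2/5 · (1,4)2 2/3 · (1,6)2 2/3 · (1,7)1 0/3
Row 2: (2,1)1 4/5 · (2,2)1 6/8 · (2,3)2 3/8 · (2,4)2 4/6 · (2,6)2 4/6 · (2,7)2 3/5
Row 3: (3,1)1 4/5 · (3,2)1 6/8 · (3,3)1 4/8 · (3,4)2 4/7 · (3,5)2 5/7 · (3,6)2 3/6 · (3,7)1 1/4
Row 4: (4,1)2 0/5 · (4,2)1 7/8 · (4,3)1 6/8 · (4,4)2 2/8 · (4,5)1 4/8 · (4,6)1 5/7
Row 5: (5,1)1 3/4 · (5,2)1 6/7 · (5,3)1 5/6 · (5,4)1 6/7 · (5,5)1 6/7 · (5,6)1 7/7 · (5,7)1 4/4
Row 6: (6,1)1 3/4 · (6,3)1 3/5 · (6,5)1 4/6 · (6,6)1 6/7 · (6,7)1 4/4
Row 7: (7,1)1 1/2 · (7,2)2 0/3 · (7,4)2 1/3 · (7,5)2 1/3 · (7,7)1 2/2
Sum over 42 particles: 0/3 + 3/5 + 2/5 + 2/3 + 2/3 + 0/3 + 4/5 + 6/8 + 3/8 + 4/6 + 4/6 + 3/5 + 4/5 + 6/8 + 4/8 + 4/7 + 5/7 + 3/6 + 1/4 + 0/5 + 7/8 + 6/8 + 2/8 + 4/8 + 5/7 + 3/4 + 6/7 + 5/6 + 6/7 + 6/7 + 7/7 + 4/4 + 3/4 + 3/5 + 4/6 + 6/7 + 4/4 + 1/2 + 0/3 + 1/3 + 1/3 + 2/2 = 2684/105; mean = 2684/105 ÷ 42 = 1342/2205 = 0.608616… → 0.609.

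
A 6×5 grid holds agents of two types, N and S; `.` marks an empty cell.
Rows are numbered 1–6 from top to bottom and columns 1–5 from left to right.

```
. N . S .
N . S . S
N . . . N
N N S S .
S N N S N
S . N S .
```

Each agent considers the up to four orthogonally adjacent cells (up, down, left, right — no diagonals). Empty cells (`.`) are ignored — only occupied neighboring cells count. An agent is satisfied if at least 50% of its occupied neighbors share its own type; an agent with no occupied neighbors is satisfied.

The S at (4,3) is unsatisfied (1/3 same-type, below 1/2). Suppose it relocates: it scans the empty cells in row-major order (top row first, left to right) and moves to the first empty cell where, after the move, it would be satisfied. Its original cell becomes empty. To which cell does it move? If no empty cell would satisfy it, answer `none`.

(1,3)

Vacating (4,3). Empty cells in order:
  (1,1): 0/2 same-type → still unsatisfied.
  (1,3): 2/3 same-type → satisfied — stop here.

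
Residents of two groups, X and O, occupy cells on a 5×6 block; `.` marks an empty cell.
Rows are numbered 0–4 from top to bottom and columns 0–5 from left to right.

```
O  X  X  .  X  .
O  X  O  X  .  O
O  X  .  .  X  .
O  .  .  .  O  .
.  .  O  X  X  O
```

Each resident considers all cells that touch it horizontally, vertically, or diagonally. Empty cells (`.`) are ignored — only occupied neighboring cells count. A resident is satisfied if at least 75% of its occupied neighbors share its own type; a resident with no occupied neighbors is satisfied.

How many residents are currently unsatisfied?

Row 0: (0,0)O 1/3 ✗ · (0,1)X 2/5 ✗ · (0,2)X 3/4 ✓ · (0,4)X 1/2 ✗
Row 1: (1,0)O 2/5 ✗ · (1,1)X 3/7 ✗ · (1,2)O 0/5 ✗ · (1,3)X 3/4 ✓ · (1,5)O 0/2 ✗
Row 2: (2,0)O 2/4 ✗ · (2,1)X 1/5 ✗ · (2,4)X 1/3 ✗
Row 3: (3,0)O 1/2 ✗ · (3,4)O 1/4 ✗
Row 4: (4,2)O 0/1 ✗ · (4,3)X 1/3 ✗ · (4,4)X 1/3 ✗ · (4,5)O 1/2 ✗
Unsatisfied: (0,0), (0,1), (0,4), (1,0), (1,1), (1,2), (1,5), (2,0), (2,1), (2,4), (3,0), (3,4), (4,2), (4,3), (4,4), (4,5) — 16 in total.

16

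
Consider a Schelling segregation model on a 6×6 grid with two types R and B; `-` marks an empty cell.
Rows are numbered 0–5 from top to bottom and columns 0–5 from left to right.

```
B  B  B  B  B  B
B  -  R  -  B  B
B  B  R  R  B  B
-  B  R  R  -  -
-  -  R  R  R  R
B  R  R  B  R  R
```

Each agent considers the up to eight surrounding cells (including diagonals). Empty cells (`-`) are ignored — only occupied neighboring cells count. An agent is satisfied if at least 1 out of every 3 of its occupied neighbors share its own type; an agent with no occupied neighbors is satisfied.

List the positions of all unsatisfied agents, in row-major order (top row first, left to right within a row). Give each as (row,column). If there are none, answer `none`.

Row 0: (0,0)B 2/2 satisfied · (0,1)B 3/4 satisfied · (0,2)B 2/3 satisfied · (0,3)B 3/4 satisfied · (0,4)B 4/4 satisfied · (0,5)B 3/3 satisfied
Row 1: (1,0)B 4/4 satisfied · (1,2)R 2/6 satisfied · (1,4)B 6/7 satisfied · (1,5)B 5/5 satisfied
Row 2: (2,0)B 3/3 satisfied · (2,1)B 3/6 satisfied · (2,2)R 4/6 satisfied · (2,3)R 4/6 satisfied · (2,4)B 3/5 satisfied · (2,5)B 3/3 satisfied
Row 3: (3,1)B 2/5 satisfied · (3,2)R 5/7 satisfied · (3,3)R 6/7 satisfied
Row 4: (4,2)R 5/7 satisfied · (4,3)R 6/7 satisfied · (4,4)R 5/6 satisfied · (4,5)R 3/3 satisfied
Row 5: (5,0)B 0/1 not · (5,1)R 2/3 satisfied · (5,2)R 3/4 satisfied · (5,3)B 0/5 not · (5,4)R 4/5 satisfied · (5,5)R 3/3 satisfied

(5,0), (5,3)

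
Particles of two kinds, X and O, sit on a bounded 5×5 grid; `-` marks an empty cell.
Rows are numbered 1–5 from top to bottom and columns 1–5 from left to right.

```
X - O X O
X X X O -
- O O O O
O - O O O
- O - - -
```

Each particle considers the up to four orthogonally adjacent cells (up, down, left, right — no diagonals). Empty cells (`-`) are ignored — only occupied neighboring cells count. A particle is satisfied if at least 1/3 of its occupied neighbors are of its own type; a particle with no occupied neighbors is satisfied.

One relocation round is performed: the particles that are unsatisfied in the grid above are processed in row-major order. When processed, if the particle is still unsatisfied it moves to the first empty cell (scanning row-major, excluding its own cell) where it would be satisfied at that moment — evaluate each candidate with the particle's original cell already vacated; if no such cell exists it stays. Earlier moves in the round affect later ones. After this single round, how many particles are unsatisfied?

0

Initially unsatisfied (in order): (1,3), (1,4), (1,5), (2,3).
  (1,3) → (2,5).
  (1,4) → (1,2).
  (1,5): now satisfied by earlier moves; stays.
  (2,3): now satisfied by earlier moves; stays.
Resulting grid:
X X - - O
X X X O O
- O O O O
O - O O O
- O - - -
All satisfied now.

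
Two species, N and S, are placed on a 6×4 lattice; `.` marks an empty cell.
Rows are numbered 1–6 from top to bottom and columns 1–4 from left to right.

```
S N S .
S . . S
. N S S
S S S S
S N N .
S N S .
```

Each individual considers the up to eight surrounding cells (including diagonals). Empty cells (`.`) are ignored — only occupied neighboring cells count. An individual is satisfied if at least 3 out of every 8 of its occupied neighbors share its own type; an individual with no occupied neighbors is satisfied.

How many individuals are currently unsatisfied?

7

Row 1: (1,1)S 1/2 satisfied · (1,2)N 0/3 not · (1,3)S 1/2 satisfied
Row 2: (2,1)S 1/3 not · (2,4)S 3/3 satisfied
Row 3: (3,2)N 0/5 not · (3,3)S 5/6 satisfied · (3,4)S 4/4 satisfied
Row 4: (4,1)S 2/4 satisfied · (4,2)S 4/7 satisfied · (4,3)S 4/7 satisfied · (4,4)S 3/4 satisfied
Row 5: (5,1)S 3/5 satisfied · (5,2)N 2/8 not · (5,3)N 2/6 not
Row 6: (6,1)S 1/3 not · (6,2)N 2/5 satisfied · (6,3)S 0/3 not
Unsatisfied: (1,2), (2,1), (3,2), (5,2), (5,3), (6,1), (6,3) — 7 in total.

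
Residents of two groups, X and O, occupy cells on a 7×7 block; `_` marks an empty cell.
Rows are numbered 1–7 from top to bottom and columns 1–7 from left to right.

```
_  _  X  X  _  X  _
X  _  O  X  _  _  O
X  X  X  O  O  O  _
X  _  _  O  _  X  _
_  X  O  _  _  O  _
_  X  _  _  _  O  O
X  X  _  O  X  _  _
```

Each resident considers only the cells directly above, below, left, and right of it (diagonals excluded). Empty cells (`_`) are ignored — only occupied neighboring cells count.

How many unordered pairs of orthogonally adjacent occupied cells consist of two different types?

9

Scan each occupied cell's neighbors to the right and below so each pair is counted once.
From row 1: 1 unlike of 3 pairs (running 1/3).
From row 2: 3 unlike of 4 pairs (running 4/7).
From row 3: 2 unlike of 8 pairs (running 6/15).
From row 4: 1 unlike of 1 pairs (running 7/16).
From row 5: 1 unlike of 3 pairs (running 8/19).
From row 6: 0 unlike of 2 pairs (running 8/21).
From row 7: 1 unlike of 2 pairs (running 9/23).
Total adjacent occupied pairs: 23; unlike-type pairs: 9.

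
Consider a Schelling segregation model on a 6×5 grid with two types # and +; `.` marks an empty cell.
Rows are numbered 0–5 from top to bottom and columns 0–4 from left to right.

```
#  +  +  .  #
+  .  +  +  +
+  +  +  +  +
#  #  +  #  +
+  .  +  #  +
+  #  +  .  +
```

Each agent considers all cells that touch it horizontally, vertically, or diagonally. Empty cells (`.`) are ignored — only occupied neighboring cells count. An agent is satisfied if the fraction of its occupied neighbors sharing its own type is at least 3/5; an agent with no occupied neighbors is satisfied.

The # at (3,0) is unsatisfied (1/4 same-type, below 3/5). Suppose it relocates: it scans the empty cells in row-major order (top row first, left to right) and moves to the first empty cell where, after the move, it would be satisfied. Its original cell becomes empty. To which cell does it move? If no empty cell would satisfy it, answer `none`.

none

Vacating (3,0). Empty cells in order:
  (0,3): 1/5 same-type → still unsatisfied.
  (1,1): 1/8 same-type → still unsatisfied.
  (4,1): 2/7 same-type → still unsatisfied.
  (5,3): 1/5 same-type → still unsatisfied.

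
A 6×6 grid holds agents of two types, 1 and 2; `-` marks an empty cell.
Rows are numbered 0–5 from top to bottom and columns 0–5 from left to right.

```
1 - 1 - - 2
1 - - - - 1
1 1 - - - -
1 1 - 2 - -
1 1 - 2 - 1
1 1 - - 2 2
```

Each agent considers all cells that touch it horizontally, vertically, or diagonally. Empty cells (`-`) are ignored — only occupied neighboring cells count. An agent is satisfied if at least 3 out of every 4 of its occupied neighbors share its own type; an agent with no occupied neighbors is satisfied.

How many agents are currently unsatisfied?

5

Row 0: (0,0)1 1/1 ok · (0,2)1 0/0 ok · (0,5)2 0/1 unhappy
Row 1: (1,0)1 3/3 ok · (1,5)1 0/1 unhappy
Row 2: (2,0)1 4/4 ok · (2,1)1 4/4 ok
Row 3: (3,0)1 5/5 ok · (3,1)1 5/5 ok · (3,3)2 1/1 ok
Row 4: (4,0)1 5/5 ok · (4,1)1 5/5 ok · (4,3)2 2/2 ok · (4,5)1 0/2 unhappy
Row 5: (5,0)1 3/3 ok · (5,1)1 3/3 ok · (5,4)2 2/3 unhappy · (5,5)2 1/2 unhappy
Unsatisfied: (0,5), (1,5), (4,5), (5,4), (5,5) — 5 in total.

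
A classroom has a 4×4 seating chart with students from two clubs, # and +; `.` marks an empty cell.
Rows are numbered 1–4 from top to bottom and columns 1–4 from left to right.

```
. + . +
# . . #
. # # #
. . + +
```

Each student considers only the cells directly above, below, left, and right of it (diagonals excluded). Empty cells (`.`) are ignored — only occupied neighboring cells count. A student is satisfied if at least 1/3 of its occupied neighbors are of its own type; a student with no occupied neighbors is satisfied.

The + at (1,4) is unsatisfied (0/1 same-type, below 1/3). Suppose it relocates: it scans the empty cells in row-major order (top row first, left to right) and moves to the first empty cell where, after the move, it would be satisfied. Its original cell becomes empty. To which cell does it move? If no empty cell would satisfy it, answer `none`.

Vacating (1,4). Empty cells in order:
  (1,1): 1/2 same-type → satisfied — stop here.

(1,1)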